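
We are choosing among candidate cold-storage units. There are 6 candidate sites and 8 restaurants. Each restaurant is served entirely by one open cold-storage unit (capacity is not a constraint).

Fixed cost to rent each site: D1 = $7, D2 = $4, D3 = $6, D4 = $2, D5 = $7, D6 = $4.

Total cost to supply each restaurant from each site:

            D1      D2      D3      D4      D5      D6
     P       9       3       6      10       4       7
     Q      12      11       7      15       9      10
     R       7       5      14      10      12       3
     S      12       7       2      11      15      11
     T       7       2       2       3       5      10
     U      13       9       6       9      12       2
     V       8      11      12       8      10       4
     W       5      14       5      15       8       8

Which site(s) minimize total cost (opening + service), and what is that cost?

Open D3 and D6; minimum total cost 41.

For any fixed open set, each restaurant goes to its cheapest open site; total = fixed + service.
{D3, D6}: P→D3 6, Q→D3 7, R→D6 3, S→D3 2, T→D3 2, U→D6 2, V→D6 4, W→D3 5. Service 31; fixed 10; total 41.
{D2, D3, D6}: P→D2 3, Q→D3 7, R→D6 3, S→D3 2, T→D2 2, U→D6 2, V→D6 4, W→D3 5. Service 28; fixed 14; total 42.
{D3, D4, D6}: P→D3 6, Q→D3 7, R→D6 3, S→D3 2, T→D3 2, U→D6 2, V→D6 4, W→D3 5. Service 31; fixed 12; total 43.
{D1, D2, D3, D4, D5, D6}: P→D2 3, Q→D3 7, R→D6 3, S→D3 2, T→D2 2, U→D6 2, V→D6 4, W→D1 5. Service 28; fixed 30; total 58.
No other subset beats 41.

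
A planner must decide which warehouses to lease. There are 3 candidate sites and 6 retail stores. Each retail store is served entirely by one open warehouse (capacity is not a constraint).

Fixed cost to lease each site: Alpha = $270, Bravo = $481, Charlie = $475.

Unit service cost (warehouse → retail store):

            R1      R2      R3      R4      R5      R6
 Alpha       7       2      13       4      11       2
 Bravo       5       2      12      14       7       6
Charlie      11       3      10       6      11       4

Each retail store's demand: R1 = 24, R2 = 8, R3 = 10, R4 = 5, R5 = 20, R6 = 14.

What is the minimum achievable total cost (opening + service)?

For any fixed open set, each retail store goes to its cheapest open site; total = fixed + service.
{Alpha}: R1→Alpha 7·24=168, R2→Alpha 2·8=16, R3→Alpha 13·10=130, R4→Alpha 4·5=20, R5→Alpha 11·20=220, R6→Alpha 2·14=28. Service 582; fixed 270; total 852.
{Bravo}: service 550 + fixed 481 = 1031
{Charlie}: R1→Charlie 11·24=264, R2→Charlie 3·8=24, R3→Charlie 10·10=100, R4→Charlie 6·5=30, R5→Charlie 11·20=220, R6→Charlie 4·14=56. Service 694; fixed 475; total 1169.
{Alpha, Bravo, Charlie}: service 424 + fixed 1226 = 1650
No other subset beats 852.

Minimum total cost: 852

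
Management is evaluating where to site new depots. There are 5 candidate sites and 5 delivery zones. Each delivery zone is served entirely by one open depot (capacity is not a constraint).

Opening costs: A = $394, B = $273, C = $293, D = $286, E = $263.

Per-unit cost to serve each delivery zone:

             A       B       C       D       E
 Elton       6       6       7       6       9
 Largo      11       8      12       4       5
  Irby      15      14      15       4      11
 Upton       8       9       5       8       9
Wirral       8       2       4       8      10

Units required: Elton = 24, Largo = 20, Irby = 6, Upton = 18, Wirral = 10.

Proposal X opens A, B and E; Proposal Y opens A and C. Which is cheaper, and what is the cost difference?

Proposal X: {A, B, E}: Elton→A 6·24=144, Largo→E 5·20=100, Irby→E 11·6=66, Upton→A 8·18=144, Wirral→B 2·10=20. Service 474; fixed 930; total 1404.
Proposal Y: {A, C}: Elton→A 6·24=144, Largo→A 11·20=220, Irby→A 15·6=90, Upton→C 5·18=90, Wirral→C 4·10=40. Service 584; fixed 687; total 1271.
Difference: |1404 − 1271| = 133.

Proposal Y is cheaper by 133.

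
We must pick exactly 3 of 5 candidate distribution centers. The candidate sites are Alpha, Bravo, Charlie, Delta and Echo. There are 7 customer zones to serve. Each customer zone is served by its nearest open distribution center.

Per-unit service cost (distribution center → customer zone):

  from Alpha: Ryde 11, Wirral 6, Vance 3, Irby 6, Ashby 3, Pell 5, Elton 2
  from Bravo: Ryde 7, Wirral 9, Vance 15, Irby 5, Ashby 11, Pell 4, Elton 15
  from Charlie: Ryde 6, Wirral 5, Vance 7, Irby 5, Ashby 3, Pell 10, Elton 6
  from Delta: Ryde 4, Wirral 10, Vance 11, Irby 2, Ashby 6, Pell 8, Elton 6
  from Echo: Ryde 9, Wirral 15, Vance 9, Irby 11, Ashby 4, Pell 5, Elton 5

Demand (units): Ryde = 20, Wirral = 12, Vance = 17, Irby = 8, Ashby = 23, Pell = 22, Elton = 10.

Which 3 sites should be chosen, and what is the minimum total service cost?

Choose Alpha, Bravo and Delta; total service cost 396.

With exactly 3 open, each customer zone uses its cheapest among the chosen.
{Alpha, Bravo, Delta}: Ryde→Delta 4·20=80, Wirral→Alpha 6·12=72, Vance→Alpha 3·17=51, Irby→Delta 2·8=16, Ashby→Alpha 3·23=69, Pell→Bravo 4·22=88, Elton→Alpha 2·10=20. Service cost 396.
{Alpha, Charlie, Delta}: service cost 406
{Alpha, Delta, Echo}: service cost 418
Among all 10 size-3 choices, {Alpha, Bravo, Delta} is lowest.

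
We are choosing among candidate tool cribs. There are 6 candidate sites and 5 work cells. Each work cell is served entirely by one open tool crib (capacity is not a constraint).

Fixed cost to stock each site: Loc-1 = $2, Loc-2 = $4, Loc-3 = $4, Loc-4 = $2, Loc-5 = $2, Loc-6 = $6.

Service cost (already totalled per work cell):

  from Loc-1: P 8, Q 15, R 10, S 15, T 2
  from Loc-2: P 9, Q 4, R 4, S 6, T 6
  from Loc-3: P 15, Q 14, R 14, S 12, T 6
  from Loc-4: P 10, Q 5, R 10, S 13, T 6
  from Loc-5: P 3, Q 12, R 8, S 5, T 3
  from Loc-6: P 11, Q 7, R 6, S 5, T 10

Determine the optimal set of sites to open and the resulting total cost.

For any fixed open set, each work cell goes to its cheapest open site; total = fixed + service.
{Loc-2, Loc-5}: P→Loc-5 3, Q→Loc-2 4, R→Loc-2 4, S→Loc-5 5, T→Loc-5 3. Service 19; fixed 6; total 25.
{Loc-1, Loc-2, Loc-5}: service 18 + fixed 8 = 26
{Loc-2, Loc-4, Loc-5}: service 19 + fixed 8 = 27
{Loc-1, Loc-2, Loc-3, Loc-4, Loc-5, Loc-6}: service 18 + fixed 20 = 38
No other subset beats 25.

Open Loc-2 and Loc-5; minimum total cost 25.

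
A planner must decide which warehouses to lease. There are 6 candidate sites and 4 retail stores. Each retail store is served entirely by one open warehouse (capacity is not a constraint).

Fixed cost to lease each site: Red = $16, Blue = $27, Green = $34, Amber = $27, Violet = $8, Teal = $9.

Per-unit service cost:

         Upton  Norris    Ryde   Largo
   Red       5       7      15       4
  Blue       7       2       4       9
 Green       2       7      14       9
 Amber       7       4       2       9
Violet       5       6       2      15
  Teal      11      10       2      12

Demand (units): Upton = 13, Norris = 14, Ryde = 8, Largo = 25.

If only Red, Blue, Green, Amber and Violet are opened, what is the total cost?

Each retail store is assigned to its cheapest site among the open ones.
{Red, Blue, Green, Amber, Violet}: Upton→Green 2·13=26, Norris→Blue 2·14=28, Ryde→Amber 2·8=16, Largo→Red 4·25=100. Service 170; fixed 112; total 282.

Total cost: 282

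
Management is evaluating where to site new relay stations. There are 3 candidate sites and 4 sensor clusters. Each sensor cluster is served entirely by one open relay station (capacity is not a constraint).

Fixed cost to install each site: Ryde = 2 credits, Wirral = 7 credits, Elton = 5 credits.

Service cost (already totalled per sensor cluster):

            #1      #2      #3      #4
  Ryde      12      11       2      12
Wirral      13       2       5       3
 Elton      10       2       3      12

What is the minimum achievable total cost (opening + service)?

For any fixed open set, each sensor cluster goes to its cheapest open site; total = fixed + service.
{Ryde, Wirral}: #1→Ryde 12, #2→Wirral 2, #3→Ryde 2, #4→Wirral 3. Service 19; fixed 9; total 28.
{Wirral}: service 23 + fixed 7 = 30
{Wirral, Elton}: service 18 + fixed 12 = 30
{Ryde, Wirral, Elton}: #1→Elton 10, #2→Wirral 2, #3→Ryde 2, #4→Wirral 3. Service 17; fixed 14; total 31.
No other subset beats 28.

Minimum total cost: 28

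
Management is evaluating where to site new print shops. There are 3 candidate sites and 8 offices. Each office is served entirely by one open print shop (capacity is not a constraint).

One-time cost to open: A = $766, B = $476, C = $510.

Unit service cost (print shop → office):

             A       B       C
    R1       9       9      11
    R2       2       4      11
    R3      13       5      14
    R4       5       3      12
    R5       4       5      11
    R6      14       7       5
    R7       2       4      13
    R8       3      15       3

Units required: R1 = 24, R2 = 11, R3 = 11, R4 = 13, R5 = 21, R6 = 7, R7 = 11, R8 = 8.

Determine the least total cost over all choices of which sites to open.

Minimum total cost: 1148

For any fixed open set, each office goes to its cheapest open site; total = fixed + service.
{B}: R1→B 9·24=216, R2→B 4·11=44, R3→B 5·11=55, R4→B 3·13=39, R5→B 5·21=105, R6→B 7·7=49, R7→B 4·11=44, R8→B 15·8=120. Service 672; fixed 476; total 1148.
{A}: service 674 + fixed 766 = 1440
{B, C}: service 562 + fixed 986 = 1548
{A, B, C}: R1→A 9·24=216, R2→A 2·11=22, R3→B 5·11=55, R4→B 3·13=39, R5→A 4·21=84, R6→C 5·7=35, R7→A 2·11=22, R8→A 3·8=24. Service 497; fixed 1752; total 2249.
No other subset beats 1148.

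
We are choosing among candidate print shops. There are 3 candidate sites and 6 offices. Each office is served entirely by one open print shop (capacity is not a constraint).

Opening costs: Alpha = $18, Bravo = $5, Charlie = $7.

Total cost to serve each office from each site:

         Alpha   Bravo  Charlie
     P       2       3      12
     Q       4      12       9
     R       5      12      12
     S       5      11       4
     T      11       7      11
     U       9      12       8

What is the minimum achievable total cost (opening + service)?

For any fixed open set, each office goes to its cheapest open site; total = fixed + service.
{Alpha}: P→Alpha 2, Q→Alpha 4, R→Alpha 5, S→Alpha 5, T→Alpha 11, U→Alpha 9. Service 36; fixed 18; total 54.
{Alpha, Bravo}: service 32 + fixed 23 = 55
{Bravo, Charlie}: service 43 + fixed 12 = 55
{Alpha, Bravo, Charlie}: service 30 + fixed 30 = 60
No other subset beats 54.

Minimum total cost: 54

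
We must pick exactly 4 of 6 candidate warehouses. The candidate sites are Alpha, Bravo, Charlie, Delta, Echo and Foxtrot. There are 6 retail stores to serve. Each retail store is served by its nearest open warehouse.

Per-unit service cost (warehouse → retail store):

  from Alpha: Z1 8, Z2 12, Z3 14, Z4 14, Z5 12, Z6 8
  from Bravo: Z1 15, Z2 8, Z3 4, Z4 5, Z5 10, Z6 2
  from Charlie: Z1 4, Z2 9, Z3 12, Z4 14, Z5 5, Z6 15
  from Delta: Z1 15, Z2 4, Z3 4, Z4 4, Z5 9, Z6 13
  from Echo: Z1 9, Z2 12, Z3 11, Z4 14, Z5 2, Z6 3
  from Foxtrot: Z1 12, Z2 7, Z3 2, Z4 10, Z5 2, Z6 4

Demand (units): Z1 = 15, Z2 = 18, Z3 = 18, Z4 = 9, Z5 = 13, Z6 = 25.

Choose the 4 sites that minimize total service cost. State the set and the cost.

Choose Bravo, Charlie, Delta and Foxtrot; total service cost 280.

With exactly 4 open, each retail store uses its cheapest among the chosen.
{Bravo, Charlie, Delta, Foxtrot}: Z1→Charlie 4·15=60, Z2→Delta 4·18=72, Z3→Foxtrot 2·18=36, Z4→Delta 4·9=36, Z5→Foxtrot 2·13=26, Z6→Bravo 2·25=50. Service cost 280.
{Charlie, Delta, Echo, Foxtrot}: service cost 305
{Bravo, Charlie, Delta, Echo}: service cost 316
Among all 15 size-4 choices, {Bravo, Charlie, Delta, Foxtrot} is lowest.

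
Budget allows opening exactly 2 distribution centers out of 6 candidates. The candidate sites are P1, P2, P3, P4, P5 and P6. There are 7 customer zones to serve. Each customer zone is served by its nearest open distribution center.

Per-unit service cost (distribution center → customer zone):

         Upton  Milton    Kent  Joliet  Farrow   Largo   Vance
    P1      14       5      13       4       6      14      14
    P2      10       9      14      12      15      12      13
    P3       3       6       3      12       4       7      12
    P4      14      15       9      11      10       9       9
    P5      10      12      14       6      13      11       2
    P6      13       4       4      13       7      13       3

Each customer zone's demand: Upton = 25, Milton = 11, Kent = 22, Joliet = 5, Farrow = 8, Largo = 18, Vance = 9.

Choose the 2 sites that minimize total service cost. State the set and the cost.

Choose P3 and P5; total service cost 413.

With exactly 2 open, each customer zone uses its cheapest among the chosen.
{P3, P5}: Upton→P3 3·25=75, Milton→P3 6·11=66, Kent→P3 3·22=66, Joliet→P5 6·5=30, Farrow→P3 4·8=32, Largo→P3 7·18=126, Vance→P5 2·9=18. Service cost 413.
{P3, P6}: service cost 430
{P1, P3}: service cost 482
Among all 15 size-2 choices, {P3, P5} is lowest.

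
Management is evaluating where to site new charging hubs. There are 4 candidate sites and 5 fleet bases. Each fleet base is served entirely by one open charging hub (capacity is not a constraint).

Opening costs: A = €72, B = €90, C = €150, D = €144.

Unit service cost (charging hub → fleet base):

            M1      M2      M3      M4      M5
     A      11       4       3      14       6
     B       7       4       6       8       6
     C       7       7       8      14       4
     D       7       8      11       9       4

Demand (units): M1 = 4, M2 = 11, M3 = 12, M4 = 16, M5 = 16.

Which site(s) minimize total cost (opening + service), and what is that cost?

Open B only; minimum total cost 458.

For any fixed open set, each fleet base goes to its cheapest open site; total = fixed + service.
{B}: M1→B 7·4=28, M2→B 4·11=44, M3→B 6·12=72, M4→B 8·16=128, M5→B 6·16=96. Service 368; fixed 90; total 458.
{A, B}: service 332 + fixed 162 = 494
{A}: service 444 + fixed 72 = 516
{A, B, C, D}: M1→B 7·4=28, M2→A 4·11=44, M3→A 3·12=36, M4→B 8·16=128, M5→C 4·16=64. Service 300; fixed 456; total 756.
No other subset beats 458.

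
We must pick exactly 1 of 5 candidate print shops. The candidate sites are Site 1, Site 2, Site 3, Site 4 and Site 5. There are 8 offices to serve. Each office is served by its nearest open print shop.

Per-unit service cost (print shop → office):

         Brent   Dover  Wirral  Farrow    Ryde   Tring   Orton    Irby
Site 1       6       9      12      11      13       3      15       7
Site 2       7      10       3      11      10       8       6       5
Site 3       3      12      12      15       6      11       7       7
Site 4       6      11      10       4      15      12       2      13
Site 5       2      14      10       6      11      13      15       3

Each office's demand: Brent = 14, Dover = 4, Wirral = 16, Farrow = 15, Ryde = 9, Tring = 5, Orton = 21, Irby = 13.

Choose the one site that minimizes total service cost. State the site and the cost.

With exactly 1 open, each office uses its cheapest among the chosen.
{Site 2}: Brent→Site 2 7·14=98, Dover→Site 2 10·4=40, Wirral→Site 2 3·16=48, Farrow→Site 2 11·15=165, Ryde→Site 2 10·9=90, Tring→Site 2 8·5=40, Orton→Site 2 6·21=126, Irby→Site 2 5·13=65. Service cost 672.
{Site 4}: service cost 754
{Site 5}: service cost 852
Among all 5 size-1 choices, {Site 2} is lowest.

Choose Site 2 only; total service cost 672.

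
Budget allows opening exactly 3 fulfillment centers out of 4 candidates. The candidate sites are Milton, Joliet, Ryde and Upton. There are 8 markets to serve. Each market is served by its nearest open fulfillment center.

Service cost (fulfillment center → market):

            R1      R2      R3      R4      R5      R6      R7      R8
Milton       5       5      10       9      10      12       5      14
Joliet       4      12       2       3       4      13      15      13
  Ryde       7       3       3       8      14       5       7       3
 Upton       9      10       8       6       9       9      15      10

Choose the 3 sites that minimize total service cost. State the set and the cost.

With exactly 3 open, each market uses its cheapest among the chosen.
{Milton, Joliet, Ryde}: R1→Joliet 4, R2→Ryde 3, R3→Joliet 2, R4→Joliet 3, R5→Joliet 4, R6→Ryde 5, R7→Milton 5, R8→Ryde 3. Service cost 29.
{Joliet, Ryde, Upton}: service cost 31
{Milton, Ryde, Upton}: service cost 39
Among all 4 size-3 choices, {Milton, Joliet, Ryde} is lowest.

Choose Milton, Joliet and Ryde; total service cost 29.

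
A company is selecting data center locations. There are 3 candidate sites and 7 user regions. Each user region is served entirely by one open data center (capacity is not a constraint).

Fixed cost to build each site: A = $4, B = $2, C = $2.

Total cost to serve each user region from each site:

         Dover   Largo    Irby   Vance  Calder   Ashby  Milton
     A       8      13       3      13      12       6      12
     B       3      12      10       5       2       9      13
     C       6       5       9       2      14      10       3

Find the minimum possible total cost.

Minimum total cost: 32

For any fixed open set, each user region goes to its cheapest open site; total = fixed + service.
{A, B, C}: Dover→B 3, Largo→C 5, Irby→A 3, Vance→C 2, Calder→B 2, Ashby→A 6, Milton→C 3. Service 24; fixed 8; total 32.
{B, C}: service 33 + fixed 4 = 37
{A, C}: Dover→C 6, Largo→C 5, Irby→A 3, Vance→C 2, Calder→A 12, Ashby→A 6, Milton→C 3. Service 37; fixed 6; total 43.
{B}: Dover→B 3, Largo→B 12, Irby→B 10, Vance→B 5, Calder→B 2, Ashby→B 9, Milton→B 13. Service 54; fixed 2; total 56.
(All 7 nonempty subsets were checked; A, B and C is lowest.)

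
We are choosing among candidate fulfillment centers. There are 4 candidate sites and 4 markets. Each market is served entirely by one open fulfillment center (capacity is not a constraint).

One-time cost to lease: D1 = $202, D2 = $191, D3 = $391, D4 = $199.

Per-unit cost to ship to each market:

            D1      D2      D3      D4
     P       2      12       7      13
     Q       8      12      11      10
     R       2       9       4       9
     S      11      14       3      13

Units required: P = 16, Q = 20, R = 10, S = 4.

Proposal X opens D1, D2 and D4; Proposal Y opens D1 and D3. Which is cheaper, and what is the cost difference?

Proposal X: {D1, D2, D4}: P→D1 2·16=32, Q→D1 8·20=160, R→D1 2·10=20, S→D1 11·4=44. Service 256; fixed 592; total 848.
Proposal Y: {D1, D3}: P→D1 2·16=32, Q→D1 8·20=160, R→D1 2·10=20, S→D3 3·4=12. Service 224; fixed 593; total 817.
Difference: |848 − 817| = 31.

Proposal Y is cheaper by 31.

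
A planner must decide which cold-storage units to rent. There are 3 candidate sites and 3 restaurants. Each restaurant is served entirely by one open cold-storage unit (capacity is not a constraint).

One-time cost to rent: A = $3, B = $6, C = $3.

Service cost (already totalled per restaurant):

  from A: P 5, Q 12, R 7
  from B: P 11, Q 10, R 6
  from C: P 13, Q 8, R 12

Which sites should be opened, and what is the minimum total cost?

For any fixed open set, each restaurant goes to its cheapest open site; total = fixed + service.
{A, C}: P→A 5, Q→C 8, R→A 7. Service 20; fixed 6; total 26.
{A}: service 24 + fixed 3 = 27
{A, B}: service 21 + fixed 9 = 30
{A, B, C}: service 19 + fixed 12 = 31
(All 7 nonempty subsets were checked; A and C is lowest.)

Open A and C; minimum total cost 26.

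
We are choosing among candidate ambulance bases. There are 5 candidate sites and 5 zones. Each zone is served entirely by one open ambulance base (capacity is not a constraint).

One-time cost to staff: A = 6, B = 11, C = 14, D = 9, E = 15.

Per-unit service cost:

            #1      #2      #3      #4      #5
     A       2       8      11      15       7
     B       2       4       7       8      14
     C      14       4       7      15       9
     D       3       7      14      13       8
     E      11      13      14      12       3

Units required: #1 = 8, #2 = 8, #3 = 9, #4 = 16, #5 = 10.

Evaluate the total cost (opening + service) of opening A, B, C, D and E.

Total cost: 324

Each zone is assigned to its cheapest site among the open ones.
{A, B, C, D, E}: #1→A 2·8=16, #2→B 4·8=32, #3→B 7·9=63, #4→B 8·16=128, #5→E 3·10=30. Service 269; fixed 55; total 324.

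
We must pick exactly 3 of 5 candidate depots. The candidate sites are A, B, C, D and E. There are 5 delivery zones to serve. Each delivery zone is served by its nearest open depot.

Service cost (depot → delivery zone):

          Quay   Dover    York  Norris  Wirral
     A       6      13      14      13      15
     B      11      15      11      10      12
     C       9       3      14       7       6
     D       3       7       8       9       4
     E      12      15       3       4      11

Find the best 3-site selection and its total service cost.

With exactly 3 open, each delivery zone uses its cheapest among the chosen.
{C, D, E}: Quay→D 3, Dover→C 3, York→E 3, Norris→E 4, Wirral→D 4. Service cost 17.
{A, D, E}: service cost 21
{B, D, E}: service cost 21
Among all 10 size-3 choices, {C, D, E} is lowest.

Choose C, D and E; total service cost 17.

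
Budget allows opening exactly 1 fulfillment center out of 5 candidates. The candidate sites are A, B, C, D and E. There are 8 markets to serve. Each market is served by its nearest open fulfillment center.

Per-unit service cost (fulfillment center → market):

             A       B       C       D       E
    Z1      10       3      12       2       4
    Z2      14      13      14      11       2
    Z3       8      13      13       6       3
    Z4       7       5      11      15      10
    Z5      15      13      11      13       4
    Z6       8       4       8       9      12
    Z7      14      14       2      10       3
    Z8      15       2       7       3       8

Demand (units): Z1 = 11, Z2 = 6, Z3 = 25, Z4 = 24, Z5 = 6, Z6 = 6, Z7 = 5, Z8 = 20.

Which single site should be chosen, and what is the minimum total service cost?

With exactly 1 open, each market uses its cheapest among the chosen.
{E}: Z1→E 4·11=44, Z2→E 2·6=12, Z3→E 3·25=75, Z4→E 10·24=240, Z5→E 4·6=24, Z6→E 12·6=72, Z7→E 3·5=15, Z8→E 8·20=160. Service cost 642.
{B}: service cost 768
{D}: service cost 840
Among all 5 size-1 choices, {E} is lowest.

Choose E only; total service cost 642.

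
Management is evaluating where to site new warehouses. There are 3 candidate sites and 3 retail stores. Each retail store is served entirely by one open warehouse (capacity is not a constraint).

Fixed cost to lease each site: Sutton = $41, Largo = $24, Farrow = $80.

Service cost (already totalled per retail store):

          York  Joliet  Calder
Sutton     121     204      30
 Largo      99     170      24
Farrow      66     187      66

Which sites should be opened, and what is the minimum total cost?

Open Largo only; minimum total cost 317.

For any fixed open set, each retail store goes to its cheapest open site; total = fixed + service.
{Largo}: York→Largo 99, Joliet→Largo 170, Calder→Largo 24. Service 293; fixed 24; total 317.
{Sutton, Largo}: service 293 + fixed 65 = 358
{Largo, Farrow}: service 260 + fixed 104 = 364
{Sutton, Largo, Farrow}: service 260 + fixed 145 = 405
(All 7 nonempty subsets were checked; Largo only is lowest.)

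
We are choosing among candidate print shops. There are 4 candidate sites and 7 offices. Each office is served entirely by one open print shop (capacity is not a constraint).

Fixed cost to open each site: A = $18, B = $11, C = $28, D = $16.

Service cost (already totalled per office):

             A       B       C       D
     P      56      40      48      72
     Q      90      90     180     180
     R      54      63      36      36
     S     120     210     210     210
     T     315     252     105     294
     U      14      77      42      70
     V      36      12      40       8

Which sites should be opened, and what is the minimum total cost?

For any fixed open set, each office goes to its cheapest open site; total = fixed + service.
{A, B, C}: P→B 40, Q→A 90, R→C 36, S→A 120, T→C 105, U→A 14, V→B 12. Service 417; fixed 57; total 474.
{A, C, D}: service 421 + fixed 62 = 483
{A, B, C, D}: service 413 + fixed 73 = 486
{B}: service 744 + fixed 11 = 755
(All 15 nonempty subsets were checked; A, B and C is lowest.)

Open A, B and C; minimum total cost 474.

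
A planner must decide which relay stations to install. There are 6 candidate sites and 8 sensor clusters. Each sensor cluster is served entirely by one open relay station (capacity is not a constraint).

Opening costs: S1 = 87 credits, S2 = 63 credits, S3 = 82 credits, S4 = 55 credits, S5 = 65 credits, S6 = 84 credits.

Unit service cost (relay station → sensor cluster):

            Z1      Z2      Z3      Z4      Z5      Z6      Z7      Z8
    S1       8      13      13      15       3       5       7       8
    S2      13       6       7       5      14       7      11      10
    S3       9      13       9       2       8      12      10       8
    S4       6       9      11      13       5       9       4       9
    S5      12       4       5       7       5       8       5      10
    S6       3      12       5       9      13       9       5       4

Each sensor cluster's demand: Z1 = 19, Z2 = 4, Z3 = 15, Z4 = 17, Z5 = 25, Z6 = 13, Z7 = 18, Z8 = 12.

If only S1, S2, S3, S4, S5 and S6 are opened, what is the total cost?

Each sensor cluster is assigned to its cheapest site among the open ones.
{S1, S2, S3, S4, S5, S6}: Z1→S6 3·19=57, Z2→S5 4·4=16, Z3→S5 5·15=75, Z4→S3 2·17=34, Z5→S1 3·25=75, Z6→S1 5·13=65, Z7→S4 4·18=72, Z8→S6 4·12=48. Service 442; fixed 436; total 878.

Total cost: 878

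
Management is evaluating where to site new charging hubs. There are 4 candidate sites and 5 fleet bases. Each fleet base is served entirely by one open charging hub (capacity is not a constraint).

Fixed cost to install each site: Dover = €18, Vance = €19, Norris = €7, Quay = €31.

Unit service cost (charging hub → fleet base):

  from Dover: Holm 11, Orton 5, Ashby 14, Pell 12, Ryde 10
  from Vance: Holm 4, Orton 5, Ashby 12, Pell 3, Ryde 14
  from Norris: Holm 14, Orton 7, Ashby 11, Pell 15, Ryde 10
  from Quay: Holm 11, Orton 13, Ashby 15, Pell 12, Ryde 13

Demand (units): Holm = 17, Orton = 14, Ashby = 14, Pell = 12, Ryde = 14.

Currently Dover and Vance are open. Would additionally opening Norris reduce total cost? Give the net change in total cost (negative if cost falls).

Yes — net change −7 (cost falls by 7).

Current service cost with {Dover, Vance}: 482.
Adding Norris: each fleet base re-picks its cheapest; new service cost 468, saving 14.
Extra fixed cost: 7. Net change = 7 − 14 = -7.
(Totals: 519 → 512.)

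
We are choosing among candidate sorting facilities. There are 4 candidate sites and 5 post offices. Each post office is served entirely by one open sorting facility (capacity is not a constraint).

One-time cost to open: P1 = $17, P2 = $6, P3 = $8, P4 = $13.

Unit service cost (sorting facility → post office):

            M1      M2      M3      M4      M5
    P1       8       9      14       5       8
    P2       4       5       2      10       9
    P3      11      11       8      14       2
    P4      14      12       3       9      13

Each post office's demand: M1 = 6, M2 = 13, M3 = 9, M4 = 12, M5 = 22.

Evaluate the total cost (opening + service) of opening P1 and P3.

Each post office is assigned to its cheapest site among the open ones.
{P1, P3}: M1→P1 8·6=48, M2→P1 9·13=117, M3→P3 8·9=72, M4→P1 5·12=60, M5→P3 2·22=44. Service 341; fixed 25; total 366.

Total cost: 366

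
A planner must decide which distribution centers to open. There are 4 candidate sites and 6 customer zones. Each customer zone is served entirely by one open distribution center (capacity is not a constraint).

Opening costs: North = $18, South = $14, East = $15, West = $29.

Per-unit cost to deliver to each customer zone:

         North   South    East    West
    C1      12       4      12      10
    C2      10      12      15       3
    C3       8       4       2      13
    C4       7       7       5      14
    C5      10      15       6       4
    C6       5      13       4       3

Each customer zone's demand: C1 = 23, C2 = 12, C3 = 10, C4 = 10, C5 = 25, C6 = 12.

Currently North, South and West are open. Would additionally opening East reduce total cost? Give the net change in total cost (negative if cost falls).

Current service cost with {North, South, West}: 374.
Adding East: each customer zone re-picks its cheapest; new service cost 334, saving 40.
Extra fixed cost: 15. Net change = 15 − 40 = -25.
(Totals: 435 → 410.)

Yes — net change −25 (cost falls by 25).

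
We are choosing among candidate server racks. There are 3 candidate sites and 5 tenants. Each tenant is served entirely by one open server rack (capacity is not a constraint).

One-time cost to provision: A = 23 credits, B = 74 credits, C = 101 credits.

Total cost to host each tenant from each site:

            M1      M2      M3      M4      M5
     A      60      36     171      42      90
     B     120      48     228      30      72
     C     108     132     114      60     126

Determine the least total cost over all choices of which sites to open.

For any fixed open set, each tenant goes to its cheapest open site; total = fixed + service.
{A}: M1→A 60, M2→A 36, M3→A 171, M4→A 42, M5→A 90. Service 399; fixed 23; total 422.
{A, B}: M1→A 60, M2→A 36, M3→A 171, M4→B 30, M5→B 72. Service 369; fixed 97; total 466.
{A, C}: service 342 + fixed 124 = 466
{A, B, C}: service 312 + fixed 198 = 510
No other subset beats 422.

Minimum total cost: 422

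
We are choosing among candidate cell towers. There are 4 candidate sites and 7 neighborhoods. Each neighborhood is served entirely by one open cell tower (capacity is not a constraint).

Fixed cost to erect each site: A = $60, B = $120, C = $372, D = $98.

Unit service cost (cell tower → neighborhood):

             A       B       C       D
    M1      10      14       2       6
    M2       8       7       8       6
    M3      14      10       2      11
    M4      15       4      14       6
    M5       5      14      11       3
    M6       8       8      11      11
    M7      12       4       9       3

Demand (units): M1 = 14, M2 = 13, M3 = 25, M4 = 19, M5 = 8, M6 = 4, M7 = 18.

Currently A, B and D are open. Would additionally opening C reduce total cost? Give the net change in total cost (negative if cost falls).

No — net change +116 (cost rises by 116).

Current service cost with {A, B, D}: 598.
Adding C: each neighborhood re-picks its cheapest; new service cost 342, saving 256.
Extra fixed cost: 372. Net change = 372 − 256 = 116.
(Totals: 876 → 992.)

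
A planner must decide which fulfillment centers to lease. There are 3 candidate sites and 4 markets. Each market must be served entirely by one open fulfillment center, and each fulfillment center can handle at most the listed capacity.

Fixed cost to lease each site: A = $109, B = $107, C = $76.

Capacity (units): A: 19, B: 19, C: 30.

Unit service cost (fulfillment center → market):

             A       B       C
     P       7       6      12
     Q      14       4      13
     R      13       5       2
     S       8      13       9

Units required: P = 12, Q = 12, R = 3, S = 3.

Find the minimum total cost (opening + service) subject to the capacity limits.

Minimum total cost: 387

Open {A, B}: P→A 7·12=84, Q→B 4·12=48, R→B 5·3=15, S→A 8·3=24.
Loads: A carries 15/19, B carries 15/19. Service 171; fixed 216; total 387.
Next best feasible plan costs 402.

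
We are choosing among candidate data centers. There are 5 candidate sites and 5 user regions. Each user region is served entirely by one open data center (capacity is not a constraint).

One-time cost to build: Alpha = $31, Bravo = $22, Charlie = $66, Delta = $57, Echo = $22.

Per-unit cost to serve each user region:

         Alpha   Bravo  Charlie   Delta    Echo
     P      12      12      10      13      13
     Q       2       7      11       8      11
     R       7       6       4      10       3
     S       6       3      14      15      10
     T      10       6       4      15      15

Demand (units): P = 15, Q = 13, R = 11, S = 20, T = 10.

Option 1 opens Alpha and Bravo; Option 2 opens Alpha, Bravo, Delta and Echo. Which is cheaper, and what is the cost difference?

Option 1: {Alpha, Bravo}: P→Alpha 12·15=180, Q→Alpha 2·13=26, R→Bravo 6·11=66, S→Bravo 3·20=60, T→Bravo 6·10=60. Service 392; fixed 53; total 445.
Option 2: {Alpha, Bravo, Delta, Echo}: P→Alpha 12·15=180, Q→Alpha 2·13=26, R→Echo 3·11=33, S→Bravo 3·20=60, T→Bravo 6·10=60. Service 359; fixed 132; total 491.
Difference: |445 − 491| = 46.

Option 1 is cheaper by 46.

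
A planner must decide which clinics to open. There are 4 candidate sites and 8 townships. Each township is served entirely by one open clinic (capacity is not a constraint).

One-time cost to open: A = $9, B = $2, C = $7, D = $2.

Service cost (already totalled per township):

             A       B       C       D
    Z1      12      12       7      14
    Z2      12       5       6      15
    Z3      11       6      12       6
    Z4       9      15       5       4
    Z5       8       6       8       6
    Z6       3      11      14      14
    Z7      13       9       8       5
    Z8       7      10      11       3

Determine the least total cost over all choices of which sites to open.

For any fixed open set, each township goes to its cheapest open site; total = fixed + service.
{B, D}: Z1→B 12, Z2→B 5, Z3→B 6, Z4→D 4, Z5→B 6, Z6→B 11, Z7→D 5, Z8→D 3. Service 52; fixed 4; total 56.
{A, B, D}: service 44 + fixed 13 = 57
{A, C, D}: service 40 + fixed 18 = 58
{A, B, C, D}: service 39 + fixed 20 = 59
(All 15 nonempty subsets were checked; B and D is lowest.)

Minimum total cost: 56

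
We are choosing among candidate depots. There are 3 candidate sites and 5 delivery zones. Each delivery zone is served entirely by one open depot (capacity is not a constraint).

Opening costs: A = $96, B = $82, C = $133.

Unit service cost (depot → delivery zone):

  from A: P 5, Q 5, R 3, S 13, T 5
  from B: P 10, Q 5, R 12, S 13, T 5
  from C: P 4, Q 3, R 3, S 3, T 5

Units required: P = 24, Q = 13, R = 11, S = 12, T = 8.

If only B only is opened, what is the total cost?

Each delivery zone is assigned to its cheapest site among the open ones.
{B}: P→B 10·24=240, Q→B 5·13=65, R→B 12·11=132, S→B 13·12=156, T→B 5·8=40. Service 633; fixed 82; total 715.

Total cost: 715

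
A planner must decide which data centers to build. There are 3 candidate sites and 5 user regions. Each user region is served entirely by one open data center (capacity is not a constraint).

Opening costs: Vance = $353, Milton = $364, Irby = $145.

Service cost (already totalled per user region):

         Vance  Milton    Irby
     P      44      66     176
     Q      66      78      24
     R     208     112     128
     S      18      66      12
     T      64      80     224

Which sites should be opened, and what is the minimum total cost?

For any fixed open set, each user region goes to its cheapest open site; total = fixed + service.
{Irby}: P→Irby 176, Q→Irby 24, R→Irby 128, S→Irby 12, T→Irby 224. Service 564; fixed 145; total 709.
{Vance}: service 400 + fixed 353 = 753
{Milton}: P→Milton 66, Q→Milton 78, R→Milton 112, S→Milton 66, T→Milton 80. Service 402; fixed 364; total 766.
{Vance, Milton, Irby}: service 256 + fixed 862 = 1118
No other subset beats 709.

Open Irby only; minimum total cost 709.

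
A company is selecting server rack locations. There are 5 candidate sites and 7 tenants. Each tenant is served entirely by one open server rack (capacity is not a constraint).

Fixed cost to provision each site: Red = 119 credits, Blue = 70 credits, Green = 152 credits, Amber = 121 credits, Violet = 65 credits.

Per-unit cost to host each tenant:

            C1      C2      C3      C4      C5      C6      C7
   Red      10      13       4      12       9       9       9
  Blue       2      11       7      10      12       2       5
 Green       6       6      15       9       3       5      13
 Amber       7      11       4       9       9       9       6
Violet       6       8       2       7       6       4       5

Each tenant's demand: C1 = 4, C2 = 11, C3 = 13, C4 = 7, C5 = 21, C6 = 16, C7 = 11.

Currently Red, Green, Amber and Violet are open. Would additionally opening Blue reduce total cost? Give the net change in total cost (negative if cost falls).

No — net change +22 (cost rises by 22).

Current service cost with {Red, Green, Amber, Violet}: 347.
Adding Blue: each tenant re-picks its cheapest; new service cost 299, saving 48.
Extra fixed cost: 70. Net change = 70 − 48 = 22.
(Totals: 804 → 826.)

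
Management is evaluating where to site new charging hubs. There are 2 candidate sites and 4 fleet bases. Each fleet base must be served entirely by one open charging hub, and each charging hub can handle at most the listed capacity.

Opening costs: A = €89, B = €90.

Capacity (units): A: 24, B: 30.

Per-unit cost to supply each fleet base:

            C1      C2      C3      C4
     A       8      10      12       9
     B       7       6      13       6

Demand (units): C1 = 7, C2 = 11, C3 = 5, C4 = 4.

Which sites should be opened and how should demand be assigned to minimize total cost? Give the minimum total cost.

Open {B}: C1→B 7·7=49, C2→B 6·11=66, C3→B 13·5=65, C4→B 6·4=24.
Loads: B carries 27/30. Service 204; fixed 90; total 294.
Next best feasible plan costs 378.

Minimum total cost: 294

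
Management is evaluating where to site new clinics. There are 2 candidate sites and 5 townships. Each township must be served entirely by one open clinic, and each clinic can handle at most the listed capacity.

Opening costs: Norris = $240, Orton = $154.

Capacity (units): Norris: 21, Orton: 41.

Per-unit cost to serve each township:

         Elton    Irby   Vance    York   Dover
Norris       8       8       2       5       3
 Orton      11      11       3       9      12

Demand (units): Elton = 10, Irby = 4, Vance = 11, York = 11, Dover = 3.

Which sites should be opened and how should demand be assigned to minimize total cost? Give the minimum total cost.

Open {Orton}: Elton→Orton 11·10=110, Irby→Orton 11·4=44, Vance→Orton 3·11=33, York→Orton 9·11=99, Dover→Orton 12·3=36.
Loads: Orton carries 39/41. Service 322; fixed 154; total 476.
Next best feasible plan costs 633.

Minimum total cost: 476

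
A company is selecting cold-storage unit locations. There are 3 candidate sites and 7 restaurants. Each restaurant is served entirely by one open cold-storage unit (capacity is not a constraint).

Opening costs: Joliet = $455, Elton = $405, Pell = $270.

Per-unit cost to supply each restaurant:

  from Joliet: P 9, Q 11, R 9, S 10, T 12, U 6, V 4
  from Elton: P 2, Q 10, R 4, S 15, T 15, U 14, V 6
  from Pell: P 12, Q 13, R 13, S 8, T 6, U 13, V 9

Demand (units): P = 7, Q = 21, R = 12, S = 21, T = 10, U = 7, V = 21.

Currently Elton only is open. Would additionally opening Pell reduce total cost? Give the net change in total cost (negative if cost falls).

Current service cost with {Elton}: 961.
Adding Pell: each restaurant re-picks its cheapest; new service cost 717, saving 244.
Extra fixed cost: 270. Net change = 270 − 244 = 26.
(Totals: 1366 → 1392.)

No — net change +26 (cost rises by 26).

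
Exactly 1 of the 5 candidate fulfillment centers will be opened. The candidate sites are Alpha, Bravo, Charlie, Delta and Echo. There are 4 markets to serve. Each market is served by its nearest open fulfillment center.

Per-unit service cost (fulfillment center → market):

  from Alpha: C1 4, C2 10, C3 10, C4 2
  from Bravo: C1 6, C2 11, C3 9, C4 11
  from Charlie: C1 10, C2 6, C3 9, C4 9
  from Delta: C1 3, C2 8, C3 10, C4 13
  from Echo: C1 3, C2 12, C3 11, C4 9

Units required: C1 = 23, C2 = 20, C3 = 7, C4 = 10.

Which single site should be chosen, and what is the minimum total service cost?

Choose Alpha only; total service cost 382.

With exactly 1 open, each market uses its cheapest among the chosen.
{Alpha}: C1→Alpha 4·23=92, C2→Alpha 10·20=200, C3→Alpha 10·7=70, C4→Alpha 2·10=20. Service cost 382.
{Delta}: service cost 429
{Echo}: service cost 476
Among all 5 size-1 choices, {Alpha} is lowest.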